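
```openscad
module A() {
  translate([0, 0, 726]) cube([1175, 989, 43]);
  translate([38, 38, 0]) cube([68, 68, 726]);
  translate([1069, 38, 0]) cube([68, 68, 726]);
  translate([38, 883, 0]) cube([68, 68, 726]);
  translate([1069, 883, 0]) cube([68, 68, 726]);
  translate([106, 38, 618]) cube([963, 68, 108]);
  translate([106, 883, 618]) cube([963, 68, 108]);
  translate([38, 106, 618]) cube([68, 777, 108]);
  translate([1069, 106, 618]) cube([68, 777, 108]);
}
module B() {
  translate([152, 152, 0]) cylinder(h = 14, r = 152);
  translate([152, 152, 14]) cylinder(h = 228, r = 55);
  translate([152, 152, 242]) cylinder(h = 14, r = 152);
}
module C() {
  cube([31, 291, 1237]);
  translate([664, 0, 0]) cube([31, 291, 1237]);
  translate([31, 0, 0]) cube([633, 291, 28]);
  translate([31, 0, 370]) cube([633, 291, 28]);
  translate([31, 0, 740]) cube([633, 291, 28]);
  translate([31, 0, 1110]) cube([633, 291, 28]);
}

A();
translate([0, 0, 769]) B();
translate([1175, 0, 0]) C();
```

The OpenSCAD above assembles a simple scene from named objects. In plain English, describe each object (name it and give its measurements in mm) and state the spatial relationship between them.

A is a table with a 1175×989 mm rectangular top, 43 mm thick, top surface at z = 769 mm, supported by four 68×68 mm square legs, each inset 38 mm from the nearest pair of top edges, running from the floor. Four apron rails, 68 mm thick and 108 mm tall, run between adjacent legs with their top edges flush with the underside of the top and their outer faces flush with the legs' outer faces.

B is a spool: two coaxial disc flanges of radius 152 mm and thickness 14 mm, joined by a core cylinder of radius 55 mm and height 228 mm. The lower flange rests on z = 0 and the three cylinders share a vertical axis.

C is a bookshelf 695 mm wide overall, 291 mm deep and 1237 mm tall. The two sides are 31 mm thick vertical panels. 4 horizontal shelves of 28 mm thickness span between the inner faces of the sides; the lowest shelf sits on the floor and shelves are stacked with a clear vertical gap of 342 mm between each pair.

The spool is on top of the table. The bookshelf is against the table's +x side, with their −y faces flush.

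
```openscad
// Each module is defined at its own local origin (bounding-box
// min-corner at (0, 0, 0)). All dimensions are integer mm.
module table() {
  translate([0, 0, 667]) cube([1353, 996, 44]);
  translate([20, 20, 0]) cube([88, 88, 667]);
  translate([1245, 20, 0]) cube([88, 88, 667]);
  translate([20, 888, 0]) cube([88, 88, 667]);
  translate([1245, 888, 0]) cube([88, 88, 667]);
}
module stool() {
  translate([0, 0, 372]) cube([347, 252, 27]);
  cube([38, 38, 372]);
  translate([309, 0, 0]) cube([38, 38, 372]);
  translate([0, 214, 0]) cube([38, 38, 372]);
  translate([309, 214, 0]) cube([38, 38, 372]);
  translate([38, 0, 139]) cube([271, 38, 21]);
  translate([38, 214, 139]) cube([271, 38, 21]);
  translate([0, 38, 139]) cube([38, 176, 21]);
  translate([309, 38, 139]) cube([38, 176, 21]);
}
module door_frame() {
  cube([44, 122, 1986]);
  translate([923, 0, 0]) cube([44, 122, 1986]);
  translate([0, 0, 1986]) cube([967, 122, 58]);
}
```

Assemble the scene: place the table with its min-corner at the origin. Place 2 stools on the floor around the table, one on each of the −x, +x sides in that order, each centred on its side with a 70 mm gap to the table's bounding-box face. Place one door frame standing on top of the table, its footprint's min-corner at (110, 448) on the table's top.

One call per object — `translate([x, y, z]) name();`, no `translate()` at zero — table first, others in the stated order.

table();
translate([-417, 372, 0]) stool();
translate([1423, 372, 0]) stool();
translate([110, 448, 711]) door_frame();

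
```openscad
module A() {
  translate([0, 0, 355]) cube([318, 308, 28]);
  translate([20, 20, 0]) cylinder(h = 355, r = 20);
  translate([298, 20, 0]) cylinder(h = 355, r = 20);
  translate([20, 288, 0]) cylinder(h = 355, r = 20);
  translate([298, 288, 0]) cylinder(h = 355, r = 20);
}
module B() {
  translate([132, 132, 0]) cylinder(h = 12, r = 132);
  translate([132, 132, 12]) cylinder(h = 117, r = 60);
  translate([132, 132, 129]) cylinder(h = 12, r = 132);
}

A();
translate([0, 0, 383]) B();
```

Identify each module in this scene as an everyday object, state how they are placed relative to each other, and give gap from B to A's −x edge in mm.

A is a stool. B is a spool. The spool is on top of the stool. The gap from the spool to the stool's −x edge is 0 mm.

The spool's min-x is at 0; the stool's min-x is 0; gap = 0 mm.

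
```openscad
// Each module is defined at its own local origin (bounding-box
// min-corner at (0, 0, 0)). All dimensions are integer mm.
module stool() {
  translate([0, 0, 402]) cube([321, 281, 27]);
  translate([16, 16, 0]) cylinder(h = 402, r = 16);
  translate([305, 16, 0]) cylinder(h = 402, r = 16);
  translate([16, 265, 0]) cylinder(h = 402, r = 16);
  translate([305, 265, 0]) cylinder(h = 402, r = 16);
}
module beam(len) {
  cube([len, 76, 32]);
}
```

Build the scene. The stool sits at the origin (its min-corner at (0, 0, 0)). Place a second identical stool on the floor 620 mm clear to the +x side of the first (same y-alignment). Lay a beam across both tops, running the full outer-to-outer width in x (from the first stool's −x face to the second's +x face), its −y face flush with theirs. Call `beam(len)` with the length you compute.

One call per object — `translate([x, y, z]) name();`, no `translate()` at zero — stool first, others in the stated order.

stool();
translate([941, 0, 0]) stool();
translate([0, 0, 429]) beam(1262);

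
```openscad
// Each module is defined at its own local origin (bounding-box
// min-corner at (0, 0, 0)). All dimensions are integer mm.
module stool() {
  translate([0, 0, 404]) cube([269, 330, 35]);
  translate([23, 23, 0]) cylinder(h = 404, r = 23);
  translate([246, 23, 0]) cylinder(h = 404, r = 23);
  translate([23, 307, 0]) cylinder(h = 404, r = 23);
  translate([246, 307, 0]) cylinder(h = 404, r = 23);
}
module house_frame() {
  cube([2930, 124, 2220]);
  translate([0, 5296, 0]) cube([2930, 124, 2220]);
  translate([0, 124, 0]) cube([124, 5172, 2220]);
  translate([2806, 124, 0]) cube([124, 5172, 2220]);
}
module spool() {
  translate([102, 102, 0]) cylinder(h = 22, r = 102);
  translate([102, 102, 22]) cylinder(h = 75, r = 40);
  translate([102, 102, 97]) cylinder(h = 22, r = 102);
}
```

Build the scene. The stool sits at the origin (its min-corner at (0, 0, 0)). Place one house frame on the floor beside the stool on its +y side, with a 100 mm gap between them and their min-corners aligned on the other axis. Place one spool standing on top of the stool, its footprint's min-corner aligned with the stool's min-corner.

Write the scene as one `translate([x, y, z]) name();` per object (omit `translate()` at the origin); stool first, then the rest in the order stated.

stool();
translate([0, 430, 0]) house_frame();
translate([0, 0, 439]) spool();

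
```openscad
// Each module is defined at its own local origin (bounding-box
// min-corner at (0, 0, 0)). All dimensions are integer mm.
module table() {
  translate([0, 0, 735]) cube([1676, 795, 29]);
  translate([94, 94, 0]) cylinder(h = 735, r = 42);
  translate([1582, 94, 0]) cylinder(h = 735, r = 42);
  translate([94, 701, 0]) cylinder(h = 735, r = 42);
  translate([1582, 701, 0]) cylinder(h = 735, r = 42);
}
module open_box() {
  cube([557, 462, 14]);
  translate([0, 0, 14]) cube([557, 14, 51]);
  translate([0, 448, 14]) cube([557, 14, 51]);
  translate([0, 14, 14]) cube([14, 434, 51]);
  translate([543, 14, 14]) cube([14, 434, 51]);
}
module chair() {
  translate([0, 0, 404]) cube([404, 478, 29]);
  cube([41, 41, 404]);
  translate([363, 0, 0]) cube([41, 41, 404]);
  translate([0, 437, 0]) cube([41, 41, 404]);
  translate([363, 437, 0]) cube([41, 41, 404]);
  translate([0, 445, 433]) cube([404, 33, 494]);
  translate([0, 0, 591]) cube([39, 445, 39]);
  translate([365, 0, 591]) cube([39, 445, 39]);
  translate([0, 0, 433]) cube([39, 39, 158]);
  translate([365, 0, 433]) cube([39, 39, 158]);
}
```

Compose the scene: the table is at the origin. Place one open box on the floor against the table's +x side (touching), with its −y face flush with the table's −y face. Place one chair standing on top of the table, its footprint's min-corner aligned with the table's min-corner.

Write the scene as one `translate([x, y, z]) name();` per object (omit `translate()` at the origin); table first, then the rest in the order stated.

table();
translate([1676, 0, 0]) open_box();
translate([0, 0, 764]) chair();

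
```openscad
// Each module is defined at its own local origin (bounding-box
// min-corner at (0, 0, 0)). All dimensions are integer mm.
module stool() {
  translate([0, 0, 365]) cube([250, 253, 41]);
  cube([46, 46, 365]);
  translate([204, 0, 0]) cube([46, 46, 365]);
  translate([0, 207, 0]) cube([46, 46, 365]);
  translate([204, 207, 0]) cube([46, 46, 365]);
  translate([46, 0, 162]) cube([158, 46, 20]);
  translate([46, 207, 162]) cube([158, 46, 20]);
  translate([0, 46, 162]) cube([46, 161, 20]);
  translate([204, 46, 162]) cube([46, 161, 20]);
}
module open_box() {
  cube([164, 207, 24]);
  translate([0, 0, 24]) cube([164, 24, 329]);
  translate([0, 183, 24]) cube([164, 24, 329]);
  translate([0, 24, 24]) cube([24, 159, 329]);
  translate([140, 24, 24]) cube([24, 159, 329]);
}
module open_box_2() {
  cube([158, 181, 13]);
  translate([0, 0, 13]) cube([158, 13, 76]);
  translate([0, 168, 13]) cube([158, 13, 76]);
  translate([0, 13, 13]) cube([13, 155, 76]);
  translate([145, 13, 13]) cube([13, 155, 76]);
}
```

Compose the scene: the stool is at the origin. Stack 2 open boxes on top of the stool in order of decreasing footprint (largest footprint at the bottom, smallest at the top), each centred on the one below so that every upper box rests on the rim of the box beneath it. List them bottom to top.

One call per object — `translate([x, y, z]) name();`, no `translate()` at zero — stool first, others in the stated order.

stool();
translate([43, 23, 406]) open_box();
translate([46, 36, 759]) open_box_2();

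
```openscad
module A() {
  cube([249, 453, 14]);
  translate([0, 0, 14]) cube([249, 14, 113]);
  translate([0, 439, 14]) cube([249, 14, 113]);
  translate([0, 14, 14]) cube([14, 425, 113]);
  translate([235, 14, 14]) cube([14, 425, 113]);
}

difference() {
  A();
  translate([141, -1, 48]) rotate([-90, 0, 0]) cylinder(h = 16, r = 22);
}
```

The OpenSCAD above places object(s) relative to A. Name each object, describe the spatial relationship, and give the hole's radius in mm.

The subtracted cylinder has r = 22 mm.

A is an open box. The open box has a circular hole through its front wall. The hole's radius is 22 mm.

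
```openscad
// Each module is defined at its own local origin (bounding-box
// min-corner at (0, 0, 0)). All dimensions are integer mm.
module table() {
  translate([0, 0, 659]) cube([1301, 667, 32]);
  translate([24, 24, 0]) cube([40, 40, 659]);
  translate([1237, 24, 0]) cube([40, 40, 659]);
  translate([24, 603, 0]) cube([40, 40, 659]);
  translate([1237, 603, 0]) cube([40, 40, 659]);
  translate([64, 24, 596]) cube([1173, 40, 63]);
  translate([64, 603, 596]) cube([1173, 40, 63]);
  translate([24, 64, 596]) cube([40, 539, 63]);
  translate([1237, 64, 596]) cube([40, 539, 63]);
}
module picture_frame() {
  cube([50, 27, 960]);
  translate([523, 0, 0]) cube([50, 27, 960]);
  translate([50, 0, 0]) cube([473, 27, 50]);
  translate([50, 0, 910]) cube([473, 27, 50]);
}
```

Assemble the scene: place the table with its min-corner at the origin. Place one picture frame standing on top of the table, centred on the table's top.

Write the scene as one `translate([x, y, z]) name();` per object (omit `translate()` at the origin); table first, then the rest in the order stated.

table();
translate([364, 320, 691]) picture_frame();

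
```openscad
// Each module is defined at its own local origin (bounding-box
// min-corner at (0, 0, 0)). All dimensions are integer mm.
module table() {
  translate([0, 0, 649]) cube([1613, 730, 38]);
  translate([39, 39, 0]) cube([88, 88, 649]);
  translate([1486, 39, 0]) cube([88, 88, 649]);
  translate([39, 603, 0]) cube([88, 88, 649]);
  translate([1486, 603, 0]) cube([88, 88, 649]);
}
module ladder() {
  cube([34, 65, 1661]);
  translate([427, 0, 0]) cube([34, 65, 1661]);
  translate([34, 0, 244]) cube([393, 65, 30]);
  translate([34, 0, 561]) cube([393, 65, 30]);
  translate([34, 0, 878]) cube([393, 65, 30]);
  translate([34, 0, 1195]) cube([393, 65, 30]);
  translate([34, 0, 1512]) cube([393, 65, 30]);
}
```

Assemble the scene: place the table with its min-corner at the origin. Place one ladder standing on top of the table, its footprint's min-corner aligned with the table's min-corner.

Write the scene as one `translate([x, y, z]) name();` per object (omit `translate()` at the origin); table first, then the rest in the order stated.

table();
translate([0, 0, 687]) ladder();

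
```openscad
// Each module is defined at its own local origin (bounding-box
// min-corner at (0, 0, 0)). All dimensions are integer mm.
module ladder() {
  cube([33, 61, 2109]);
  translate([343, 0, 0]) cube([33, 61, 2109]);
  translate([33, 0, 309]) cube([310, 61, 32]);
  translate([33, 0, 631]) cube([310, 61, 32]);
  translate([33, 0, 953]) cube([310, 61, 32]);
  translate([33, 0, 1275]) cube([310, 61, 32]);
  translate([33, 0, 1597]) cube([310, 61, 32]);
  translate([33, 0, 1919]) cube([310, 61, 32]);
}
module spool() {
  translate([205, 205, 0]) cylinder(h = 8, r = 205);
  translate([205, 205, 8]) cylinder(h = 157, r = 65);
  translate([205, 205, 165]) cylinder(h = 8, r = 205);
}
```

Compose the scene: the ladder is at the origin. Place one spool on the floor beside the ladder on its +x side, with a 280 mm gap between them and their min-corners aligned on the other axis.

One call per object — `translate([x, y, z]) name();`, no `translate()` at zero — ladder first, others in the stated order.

ladder();
translate([656, 0, 0]) spool();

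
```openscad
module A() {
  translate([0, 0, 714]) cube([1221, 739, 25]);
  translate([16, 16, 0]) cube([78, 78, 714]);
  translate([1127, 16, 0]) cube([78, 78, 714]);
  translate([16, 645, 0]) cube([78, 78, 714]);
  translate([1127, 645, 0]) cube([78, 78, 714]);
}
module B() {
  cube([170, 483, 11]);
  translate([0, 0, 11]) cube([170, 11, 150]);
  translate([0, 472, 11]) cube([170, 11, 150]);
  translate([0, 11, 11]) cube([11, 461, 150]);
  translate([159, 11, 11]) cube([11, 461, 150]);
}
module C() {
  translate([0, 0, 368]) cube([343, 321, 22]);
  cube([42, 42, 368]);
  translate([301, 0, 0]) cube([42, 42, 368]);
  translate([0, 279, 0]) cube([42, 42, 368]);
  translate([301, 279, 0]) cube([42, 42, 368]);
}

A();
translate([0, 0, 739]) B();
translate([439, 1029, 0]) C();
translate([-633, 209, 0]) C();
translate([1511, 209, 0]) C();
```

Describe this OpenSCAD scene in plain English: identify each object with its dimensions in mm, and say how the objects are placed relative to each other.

A is a rectangular dining table. The top is 1221×739×25 mm with its upper surface at z = 739 mm. It stands on four 78×78 mm square legs, each inset 16 mm from the nearest pair of top edges, running from the floor to the underside of the top.

B is an open storage box with external size 170×483×161 mm and wall thickness 11 mm (the base is also 11 mm thick). The base covers the whole footprint; the four walls stand on the base, with the y-facing walls full-width and the x-facing walls fitting between their inner faces.

C is a simple wooden stool: a rectangular seat 343 mm (x) by 321 mm (y), 22 mm thick, top face at z = 390 mm, on four square legs, each 42×42 mm in cross-section. The legs rest on z = 0, each flush with a corner of the seat.

The open box is on top of the table. Three stools sit around the table at the +y, −x, +x sides.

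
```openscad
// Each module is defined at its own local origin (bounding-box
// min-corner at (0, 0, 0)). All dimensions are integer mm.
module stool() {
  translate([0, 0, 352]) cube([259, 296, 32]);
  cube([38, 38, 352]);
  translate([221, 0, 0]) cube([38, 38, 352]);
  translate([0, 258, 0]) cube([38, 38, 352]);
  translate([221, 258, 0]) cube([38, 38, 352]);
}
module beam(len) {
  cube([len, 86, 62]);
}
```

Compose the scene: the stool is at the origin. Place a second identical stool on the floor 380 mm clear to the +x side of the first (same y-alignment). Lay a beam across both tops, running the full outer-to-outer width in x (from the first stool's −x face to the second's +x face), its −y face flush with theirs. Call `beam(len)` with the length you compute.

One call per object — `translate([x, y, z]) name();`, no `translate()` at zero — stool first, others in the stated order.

stool();
translate([639, 0, 0]) stool();
translate([0, 0, 384]) beam(898);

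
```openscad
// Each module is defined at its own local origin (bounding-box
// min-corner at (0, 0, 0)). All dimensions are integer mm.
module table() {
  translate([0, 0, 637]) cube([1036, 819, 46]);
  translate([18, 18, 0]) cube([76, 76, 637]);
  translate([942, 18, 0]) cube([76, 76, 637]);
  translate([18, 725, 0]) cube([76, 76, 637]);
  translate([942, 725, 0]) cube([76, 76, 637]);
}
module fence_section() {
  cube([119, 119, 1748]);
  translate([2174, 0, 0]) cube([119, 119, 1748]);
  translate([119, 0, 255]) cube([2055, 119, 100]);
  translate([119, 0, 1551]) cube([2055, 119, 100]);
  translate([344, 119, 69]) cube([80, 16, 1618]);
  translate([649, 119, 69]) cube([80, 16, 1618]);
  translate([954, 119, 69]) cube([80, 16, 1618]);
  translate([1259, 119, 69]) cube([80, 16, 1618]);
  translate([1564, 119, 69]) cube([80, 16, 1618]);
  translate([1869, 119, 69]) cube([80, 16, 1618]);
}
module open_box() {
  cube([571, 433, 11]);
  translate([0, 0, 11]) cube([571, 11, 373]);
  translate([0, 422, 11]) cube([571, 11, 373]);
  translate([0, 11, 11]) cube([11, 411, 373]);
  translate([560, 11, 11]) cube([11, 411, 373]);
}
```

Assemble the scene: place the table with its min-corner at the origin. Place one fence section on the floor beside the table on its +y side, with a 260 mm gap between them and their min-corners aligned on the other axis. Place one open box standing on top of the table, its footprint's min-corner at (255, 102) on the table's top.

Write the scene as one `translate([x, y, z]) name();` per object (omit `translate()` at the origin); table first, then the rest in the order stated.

table();
translate([0, 1079, 0]) fence_section();
translate([255, 102, 683]) open_box();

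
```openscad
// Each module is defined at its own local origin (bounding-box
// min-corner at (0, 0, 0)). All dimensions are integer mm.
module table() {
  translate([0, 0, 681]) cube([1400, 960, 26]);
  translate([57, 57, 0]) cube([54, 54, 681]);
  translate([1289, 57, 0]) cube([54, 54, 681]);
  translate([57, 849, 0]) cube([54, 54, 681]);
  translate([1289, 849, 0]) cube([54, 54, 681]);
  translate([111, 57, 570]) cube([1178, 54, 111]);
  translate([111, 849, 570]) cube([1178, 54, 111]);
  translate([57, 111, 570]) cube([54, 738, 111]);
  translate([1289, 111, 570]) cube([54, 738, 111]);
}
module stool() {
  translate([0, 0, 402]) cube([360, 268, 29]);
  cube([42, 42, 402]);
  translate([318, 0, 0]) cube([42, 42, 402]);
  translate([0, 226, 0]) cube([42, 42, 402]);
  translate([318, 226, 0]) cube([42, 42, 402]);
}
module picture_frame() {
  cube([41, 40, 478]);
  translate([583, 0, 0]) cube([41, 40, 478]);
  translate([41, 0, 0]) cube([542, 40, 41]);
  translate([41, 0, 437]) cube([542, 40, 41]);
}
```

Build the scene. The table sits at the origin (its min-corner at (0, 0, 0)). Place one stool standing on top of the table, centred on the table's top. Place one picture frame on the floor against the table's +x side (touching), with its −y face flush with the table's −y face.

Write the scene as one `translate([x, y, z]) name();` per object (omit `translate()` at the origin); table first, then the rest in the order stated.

table();
translate([520, 346, 707]) stool();
translate([1400, 0, 0]) picture_frame();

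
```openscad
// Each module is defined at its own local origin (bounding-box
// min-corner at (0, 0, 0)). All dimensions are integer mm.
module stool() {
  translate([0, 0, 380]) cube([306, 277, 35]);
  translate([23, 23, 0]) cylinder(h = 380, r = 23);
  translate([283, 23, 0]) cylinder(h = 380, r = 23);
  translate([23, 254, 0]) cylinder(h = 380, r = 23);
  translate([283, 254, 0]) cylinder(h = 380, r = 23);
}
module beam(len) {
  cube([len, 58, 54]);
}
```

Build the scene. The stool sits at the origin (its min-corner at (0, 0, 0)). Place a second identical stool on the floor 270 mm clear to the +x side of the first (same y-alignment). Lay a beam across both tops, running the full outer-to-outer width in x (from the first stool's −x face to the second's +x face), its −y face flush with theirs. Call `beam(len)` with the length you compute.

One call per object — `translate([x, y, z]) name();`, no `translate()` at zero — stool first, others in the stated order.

stool();
translate([576, 0, 0]) stool();
translate([0, 0, 415]) beam(882);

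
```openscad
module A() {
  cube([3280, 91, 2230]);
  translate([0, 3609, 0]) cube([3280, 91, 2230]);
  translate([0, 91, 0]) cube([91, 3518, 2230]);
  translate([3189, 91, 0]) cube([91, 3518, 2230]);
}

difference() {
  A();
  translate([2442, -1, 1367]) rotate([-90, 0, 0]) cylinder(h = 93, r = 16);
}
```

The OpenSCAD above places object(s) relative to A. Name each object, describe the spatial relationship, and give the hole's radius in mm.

The subtracted cylinder has r = 16 mm.

A is a house frame. The house frame has a circular hole through its front wall. The hole's radius is 16 mm.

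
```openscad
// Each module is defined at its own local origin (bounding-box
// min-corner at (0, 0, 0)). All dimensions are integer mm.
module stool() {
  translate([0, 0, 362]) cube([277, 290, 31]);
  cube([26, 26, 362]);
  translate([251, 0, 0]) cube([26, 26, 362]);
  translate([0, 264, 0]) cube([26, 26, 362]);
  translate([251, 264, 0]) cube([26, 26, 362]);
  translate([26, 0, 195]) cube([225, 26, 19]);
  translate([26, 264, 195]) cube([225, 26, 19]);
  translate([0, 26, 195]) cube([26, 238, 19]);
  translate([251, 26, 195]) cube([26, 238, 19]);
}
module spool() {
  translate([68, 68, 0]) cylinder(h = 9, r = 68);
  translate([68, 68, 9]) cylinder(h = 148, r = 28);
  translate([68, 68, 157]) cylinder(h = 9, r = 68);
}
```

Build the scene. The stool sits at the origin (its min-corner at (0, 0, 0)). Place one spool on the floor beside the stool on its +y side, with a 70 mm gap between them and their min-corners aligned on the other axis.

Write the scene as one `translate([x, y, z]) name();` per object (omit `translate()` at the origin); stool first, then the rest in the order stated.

stool();
translate([0, 360, 0]) spool();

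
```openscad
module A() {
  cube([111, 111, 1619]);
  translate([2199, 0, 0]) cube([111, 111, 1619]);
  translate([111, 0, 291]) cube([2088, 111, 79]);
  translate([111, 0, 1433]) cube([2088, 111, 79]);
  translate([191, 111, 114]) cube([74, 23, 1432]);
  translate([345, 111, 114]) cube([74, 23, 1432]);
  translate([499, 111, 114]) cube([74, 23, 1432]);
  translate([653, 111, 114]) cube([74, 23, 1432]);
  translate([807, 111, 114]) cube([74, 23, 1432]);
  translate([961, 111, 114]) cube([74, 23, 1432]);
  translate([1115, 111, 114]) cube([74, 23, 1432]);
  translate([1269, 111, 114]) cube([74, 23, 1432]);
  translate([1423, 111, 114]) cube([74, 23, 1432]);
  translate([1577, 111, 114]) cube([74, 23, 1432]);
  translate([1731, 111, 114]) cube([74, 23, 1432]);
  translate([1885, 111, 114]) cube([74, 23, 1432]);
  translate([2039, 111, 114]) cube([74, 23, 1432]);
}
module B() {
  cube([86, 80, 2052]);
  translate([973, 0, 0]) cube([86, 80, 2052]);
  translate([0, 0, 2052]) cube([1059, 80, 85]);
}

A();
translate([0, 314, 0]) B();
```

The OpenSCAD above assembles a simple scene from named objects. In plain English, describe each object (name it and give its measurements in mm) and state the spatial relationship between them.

A is a fence section. Two 111×111 mm posts, 1619 mm tall, stand on the floor with a clear span of 2088 mm between their inner faces. Two horizontal rails of 111×79 mm section span the gap between the posts with their undersides at z = 291 mm and z = 1433 mm, flush with the posts' −y face. 13 pickets, each 74 mm wide, 23 mm thick and 1432 mm tall, are fixed to the +y face of the rails with their bottoms at z = 114 mm, evenly spaced across the span with equal gaps (rounded down to the nearest mm) at the −x end and between each pair — any rounding remainder accumulates at the +x end.

B is a door frame. The clear opening is 887 mm wide and 2052 mm high. Two 86 mm wide jambs, 80 mm deep, stand either side of the opening from the floor to the top of the opening. A 85 mm thick head sits across the top of both jambs, spanning the full outside width of the frame.

The door frame is on the floor beside the fence section on its +y side.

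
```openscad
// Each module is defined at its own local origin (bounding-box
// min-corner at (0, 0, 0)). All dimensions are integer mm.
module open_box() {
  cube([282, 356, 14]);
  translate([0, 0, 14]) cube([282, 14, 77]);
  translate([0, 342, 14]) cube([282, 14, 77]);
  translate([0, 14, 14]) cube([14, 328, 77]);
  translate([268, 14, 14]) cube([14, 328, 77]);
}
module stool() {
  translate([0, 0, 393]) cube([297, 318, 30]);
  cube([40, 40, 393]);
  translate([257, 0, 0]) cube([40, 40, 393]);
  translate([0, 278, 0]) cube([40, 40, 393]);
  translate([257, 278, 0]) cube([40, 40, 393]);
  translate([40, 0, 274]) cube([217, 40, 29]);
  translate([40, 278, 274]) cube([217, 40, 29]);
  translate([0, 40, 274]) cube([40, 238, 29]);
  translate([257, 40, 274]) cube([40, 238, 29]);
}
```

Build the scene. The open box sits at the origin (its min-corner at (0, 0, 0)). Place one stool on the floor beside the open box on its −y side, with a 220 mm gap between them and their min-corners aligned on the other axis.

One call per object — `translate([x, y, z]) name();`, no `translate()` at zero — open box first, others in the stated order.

open_box();
translate([0, -538, 0]) stool();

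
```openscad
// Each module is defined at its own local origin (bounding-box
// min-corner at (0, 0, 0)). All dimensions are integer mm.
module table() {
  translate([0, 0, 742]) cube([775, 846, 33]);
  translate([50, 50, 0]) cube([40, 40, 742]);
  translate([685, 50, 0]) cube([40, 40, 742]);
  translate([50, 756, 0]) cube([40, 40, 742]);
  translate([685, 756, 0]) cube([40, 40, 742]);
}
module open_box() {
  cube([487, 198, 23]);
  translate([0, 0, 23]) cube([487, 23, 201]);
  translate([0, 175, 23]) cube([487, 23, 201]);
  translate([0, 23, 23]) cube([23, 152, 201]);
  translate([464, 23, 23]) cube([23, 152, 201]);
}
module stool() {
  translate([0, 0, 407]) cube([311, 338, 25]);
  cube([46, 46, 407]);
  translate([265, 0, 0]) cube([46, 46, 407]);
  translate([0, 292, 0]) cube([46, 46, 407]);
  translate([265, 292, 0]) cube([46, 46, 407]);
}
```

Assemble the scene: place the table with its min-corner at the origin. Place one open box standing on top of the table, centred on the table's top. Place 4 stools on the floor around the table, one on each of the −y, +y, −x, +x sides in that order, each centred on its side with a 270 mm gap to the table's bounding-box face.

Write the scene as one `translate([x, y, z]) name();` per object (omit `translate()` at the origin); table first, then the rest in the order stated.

table();
translate([144, 324, 775]) open_box();
translate([232, -608, 0]) stool();
translate([232, 1116, 0]) stool();
translate([-581, 254, 0]) stool();
translate([1045, 254, 0]) stool();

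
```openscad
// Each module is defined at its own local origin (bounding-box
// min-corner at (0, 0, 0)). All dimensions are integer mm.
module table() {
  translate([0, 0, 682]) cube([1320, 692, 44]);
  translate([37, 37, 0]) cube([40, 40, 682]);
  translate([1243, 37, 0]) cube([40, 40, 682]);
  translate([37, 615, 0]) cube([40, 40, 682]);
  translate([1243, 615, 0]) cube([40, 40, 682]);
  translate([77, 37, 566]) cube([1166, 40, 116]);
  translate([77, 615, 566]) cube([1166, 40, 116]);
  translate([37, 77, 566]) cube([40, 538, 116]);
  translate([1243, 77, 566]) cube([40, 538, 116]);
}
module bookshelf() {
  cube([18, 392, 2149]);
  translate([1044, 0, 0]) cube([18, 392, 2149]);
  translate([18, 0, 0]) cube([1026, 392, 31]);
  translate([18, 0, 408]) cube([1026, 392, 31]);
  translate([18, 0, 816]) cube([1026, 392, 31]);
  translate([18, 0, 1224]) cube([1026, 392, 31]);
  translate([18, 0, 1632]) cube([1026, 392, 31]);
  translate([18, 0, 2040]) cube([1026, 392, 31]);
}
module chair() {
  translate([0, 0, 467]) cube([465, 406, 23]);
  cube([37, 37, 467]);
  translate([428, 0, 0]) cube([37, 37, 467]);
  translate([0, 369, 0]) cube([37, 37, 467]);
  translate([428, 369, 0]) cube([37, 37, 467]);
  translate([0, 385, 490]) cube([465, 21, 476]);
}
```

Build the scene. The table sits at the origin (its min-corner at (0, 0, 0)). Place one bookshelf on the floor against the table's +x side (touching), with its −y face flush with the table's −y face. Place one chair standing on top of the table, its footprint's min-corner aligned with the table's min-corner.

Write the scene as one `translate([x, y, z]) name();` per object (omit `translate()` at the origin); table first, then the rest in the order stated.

table();
translate([1320, 0, 0]) bookshelf();
translate([0, 0, 726]) chair();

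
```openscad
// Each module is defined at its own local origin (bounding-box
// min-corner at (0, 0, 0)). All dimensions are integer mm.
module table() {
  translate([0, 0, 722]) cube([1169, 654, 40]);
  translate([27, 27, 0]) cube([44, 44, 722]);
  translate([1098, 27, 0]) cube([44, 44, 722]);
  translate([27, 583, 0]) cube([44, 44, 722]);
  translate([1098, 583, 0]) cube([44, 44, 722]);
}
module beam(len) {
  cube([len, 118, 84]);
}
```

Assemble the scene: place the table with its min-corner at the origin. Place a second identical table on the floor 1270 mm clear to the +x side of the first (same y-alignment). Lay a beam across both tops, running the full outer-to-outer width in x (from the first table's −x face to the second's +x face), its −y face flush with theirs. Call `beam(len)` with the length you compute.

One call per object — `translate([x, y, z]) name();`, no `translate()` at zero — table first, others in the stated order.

table();
translate([2439, 0, 0]) table();
translate([0, 0, 762]) beam(3608);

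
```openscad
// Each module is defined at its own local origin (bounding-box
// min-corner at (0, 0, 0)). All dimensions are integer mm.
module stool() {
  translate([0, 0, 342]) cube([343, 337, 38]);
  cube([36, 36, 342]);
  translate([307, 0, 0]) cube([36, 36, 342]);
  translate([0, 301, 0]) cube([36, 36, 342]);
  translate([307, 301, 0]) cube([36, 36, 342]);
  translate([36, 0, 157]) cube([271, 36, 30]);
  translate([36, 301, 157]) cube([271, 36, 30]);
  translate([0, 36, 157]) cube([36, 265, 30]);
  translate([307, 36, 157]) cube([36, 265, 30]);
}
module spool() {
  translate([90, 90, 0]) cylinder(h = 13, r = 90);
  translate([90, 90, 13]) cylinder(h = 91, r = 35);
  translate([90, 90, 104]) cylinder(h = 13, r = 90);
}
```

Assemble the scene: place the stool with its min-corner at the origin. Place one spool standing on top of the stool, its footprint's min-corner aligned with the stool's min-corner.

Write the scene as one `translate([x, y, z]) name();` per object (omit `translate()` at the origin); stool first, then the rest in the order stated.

stool();
translate([0, 0, 380]) spool();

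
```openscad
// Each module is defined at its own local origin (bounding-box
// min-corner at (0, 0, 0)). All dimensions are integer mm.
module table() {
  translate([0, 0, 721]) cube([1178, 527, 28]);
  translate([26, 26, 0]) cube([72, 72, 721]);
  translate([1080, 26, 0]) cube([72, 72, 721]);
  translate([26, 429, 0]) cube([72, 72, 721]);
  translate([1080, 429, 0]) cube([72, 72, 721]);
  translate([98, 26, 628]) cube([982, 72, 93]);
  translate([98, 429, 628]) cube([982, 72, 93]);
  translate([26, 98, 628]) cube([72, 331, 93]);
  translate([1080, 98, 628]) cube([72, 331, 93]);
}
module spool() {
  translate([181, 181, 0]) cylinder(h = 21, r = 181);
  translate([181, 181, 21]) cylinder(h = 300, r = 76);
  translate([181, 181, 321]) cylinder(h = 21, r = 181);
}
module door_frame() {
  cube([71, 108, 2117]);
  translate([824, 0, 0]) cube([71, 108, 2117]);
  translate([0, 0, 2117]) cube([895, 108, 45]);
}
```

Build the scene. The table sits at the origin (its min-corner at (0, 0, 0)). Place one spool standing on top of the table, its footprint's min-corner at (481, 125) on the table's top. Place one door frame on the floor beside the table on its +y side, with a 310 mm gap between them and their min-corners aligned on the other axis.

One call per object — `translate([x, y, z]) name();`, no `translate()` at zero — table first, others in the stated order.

table();
translate([481, 125, 749]) spool();
translate([0, 837, 0]) door_frame();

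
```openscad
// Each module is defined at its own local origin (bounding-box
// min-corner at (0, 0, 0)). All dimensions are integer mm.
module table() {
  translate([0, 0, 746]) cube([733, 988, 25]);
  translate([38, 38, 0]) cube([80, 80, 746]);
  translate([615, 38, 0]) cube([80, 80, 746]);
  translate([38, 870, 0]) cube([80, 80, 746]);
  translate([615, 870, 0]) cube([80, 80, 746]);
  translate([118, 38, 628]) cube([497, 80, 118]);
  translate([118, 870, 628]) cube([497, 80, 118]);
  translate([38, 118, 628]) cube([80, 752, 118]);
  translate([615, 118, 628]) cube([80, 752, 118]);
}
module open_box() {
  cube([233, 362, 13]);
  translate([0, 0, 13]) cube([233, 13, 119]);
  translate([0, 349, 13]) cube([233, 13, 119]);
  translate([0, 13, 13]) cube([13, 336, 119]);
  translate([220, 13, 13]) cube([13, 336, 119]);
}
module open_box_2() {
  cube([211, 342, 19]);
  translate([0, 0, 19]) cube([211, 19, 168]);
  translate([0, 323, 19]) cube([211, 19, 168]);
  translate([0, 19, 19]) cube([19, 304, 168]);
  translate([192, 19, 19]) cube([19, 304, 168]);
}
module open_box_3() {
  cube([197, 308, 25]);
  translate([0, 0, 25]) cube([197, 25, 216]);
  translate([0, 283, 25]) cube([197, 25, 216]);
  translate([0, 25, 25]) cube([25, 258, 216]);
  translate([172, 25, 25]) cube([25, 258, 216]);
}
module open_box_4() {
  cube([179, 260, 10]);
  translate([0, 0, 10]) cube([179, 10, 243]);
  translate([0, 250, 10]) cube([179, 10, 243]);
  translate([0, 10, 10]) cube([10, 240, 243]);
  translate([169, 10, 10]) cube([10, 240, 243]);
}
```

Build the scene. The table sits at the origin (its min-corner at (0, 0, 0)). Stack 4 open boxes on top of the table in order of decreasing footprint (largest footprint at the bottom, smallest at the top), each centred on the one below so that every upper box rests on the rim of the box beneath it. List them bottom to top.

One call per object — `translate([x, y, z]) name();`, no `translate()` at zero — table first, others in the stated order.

table();
translate([250, 313, 771]) open_box();
translate([261, 323, 903]) open_box_2();
translate([268, 340, 1090]) open_box_3();
translate([277, 364, 1331]) open_box_4();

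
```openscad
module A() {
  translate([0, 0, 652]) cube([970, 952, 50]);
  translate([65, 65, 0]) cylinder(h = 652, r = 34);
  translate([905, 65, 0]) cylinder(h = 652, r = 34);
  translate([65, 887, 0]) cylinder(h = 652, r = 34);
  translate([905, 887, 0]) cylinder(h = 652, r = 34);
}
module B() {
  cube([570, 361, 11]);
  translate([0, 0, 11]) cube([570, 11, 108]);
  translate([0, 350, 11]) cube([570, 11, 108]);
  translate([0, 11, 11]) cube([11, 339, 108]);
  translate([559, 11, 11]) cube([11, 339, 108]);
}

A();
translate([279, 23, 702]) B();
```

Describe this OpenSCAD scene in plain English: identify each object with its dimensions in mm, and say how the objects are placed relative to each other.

A is a table: top 970 mm (x) × 952 mm (y), 50 mm thick, upper face at z = 702 mm, on four round legs of 68 mm diameter, each leg's bounding box inset 31 mm from the nearest pair of top edges, running from z = 0 to the bottom of the top.

B is an open-topped rectangular box: outside dimensions 570×361×119 mm, with a uniform wall and base thickness of 11 mm. The base is a full 570×361 slab on the floor; four walls sit on top of the base. The front and back walls (the −y and +y sides) span the full width; the two side walls fit between them.

The open box is on top of the table.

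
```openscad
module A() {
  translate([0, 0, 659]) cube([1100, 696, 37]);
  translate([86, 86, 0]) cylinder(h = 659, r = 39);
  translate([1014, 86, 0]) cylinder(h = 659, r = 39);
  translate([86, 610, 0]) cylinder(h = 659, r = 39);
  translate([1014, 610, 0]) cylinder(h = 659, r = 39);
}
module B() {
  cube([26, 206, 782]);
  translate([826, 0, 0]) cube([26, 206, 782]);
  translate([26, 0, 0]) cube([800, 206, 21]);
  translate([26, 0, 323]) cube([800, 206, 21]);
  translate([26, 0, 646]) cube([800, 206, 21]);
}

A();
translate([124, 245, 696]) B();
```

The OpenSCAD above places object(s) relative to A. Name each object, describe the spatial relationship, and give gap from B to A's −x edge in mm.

A is a table. B is a bookshelf. The bookshelf is on top of the table, centred. The gap from the bookshelf to the table's −x edge is 124 mm.

The bookshelf's min-x is at 124; the table's min-x is 0; gap = 124 mm.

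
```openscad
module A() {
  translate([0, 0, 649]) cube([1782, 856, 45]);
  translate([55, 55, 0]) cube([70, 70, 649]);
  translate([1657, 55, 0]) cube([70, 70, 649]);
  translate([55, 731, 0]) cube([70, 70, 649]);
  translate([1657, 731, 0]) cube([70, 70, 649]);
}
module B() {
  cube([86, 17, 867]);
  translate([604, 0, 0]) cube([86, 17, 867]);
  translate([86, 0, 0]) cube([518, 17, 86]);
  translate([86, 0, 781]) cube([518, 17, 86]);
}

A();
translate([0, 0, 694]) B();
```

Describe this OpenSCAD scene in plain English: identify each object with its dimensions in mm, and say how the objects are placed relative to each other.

A is a table with a 1782×856 mm rectangular top, 45 mm thick, top surface at z = 694 mm, supported by four 70×70 mm square legs, each inset 55 mm from the nearest pair of top edges, running from the floor.

B is a picture frame with a 518×695 mm rectangular opening (x by z) and a uniform 86 mm border on every side. Frame depth is 17 mm along y. It is built from two vertical stiles running the full outside height and two horizontal rails spanning the gap between the stiles.

The picture frame is on top of the table.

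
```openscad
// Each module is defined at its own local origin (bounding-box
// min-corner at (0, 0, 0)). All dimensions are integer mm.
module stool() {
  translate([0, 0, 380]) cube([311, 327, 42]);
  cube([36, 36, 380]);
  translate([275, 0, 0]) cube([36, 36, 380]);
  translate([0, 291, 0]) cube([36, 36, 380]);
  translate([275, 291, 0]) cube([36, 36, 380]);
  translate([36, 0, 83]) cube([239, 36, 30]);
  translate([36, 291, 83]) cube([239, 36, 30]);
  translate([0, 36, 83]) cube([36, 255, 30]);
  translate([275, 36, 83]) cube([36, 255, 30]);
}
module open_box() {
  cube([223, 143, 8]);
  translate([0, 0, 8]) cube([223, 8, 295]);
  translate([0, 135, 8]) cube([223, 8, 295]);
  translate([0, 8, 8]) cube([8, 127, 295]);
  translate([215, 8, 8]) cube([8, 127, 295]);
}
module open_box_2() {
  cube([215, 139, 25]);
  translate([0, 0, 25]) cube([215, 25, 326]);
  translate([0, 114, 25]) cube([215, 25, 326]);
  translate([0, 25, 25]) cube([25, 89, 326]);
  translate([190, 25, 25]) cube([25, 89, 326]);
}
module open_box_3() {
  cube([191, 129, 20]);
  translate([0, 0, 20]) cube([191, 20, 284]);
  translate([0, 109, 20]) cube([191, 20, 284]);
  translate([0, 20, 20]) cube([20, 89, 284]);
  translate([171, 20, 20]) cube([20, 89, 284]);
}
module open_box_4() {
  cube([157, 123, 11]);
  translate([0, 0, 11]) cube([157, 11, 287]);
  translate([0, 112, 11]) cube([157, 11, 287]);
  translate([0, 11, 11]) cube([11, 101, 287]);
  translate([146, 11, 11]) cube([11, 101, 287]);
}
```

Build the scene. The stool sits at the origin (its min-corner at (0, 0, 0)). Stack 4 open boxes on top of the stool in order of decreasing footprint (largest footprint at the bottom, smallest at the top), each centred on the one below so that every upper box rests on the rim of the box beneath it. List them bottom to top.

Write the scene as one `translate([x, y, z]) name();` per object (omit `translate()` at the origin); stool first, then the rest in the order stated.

stool();
translate([44, 92, 422]) open_box();
translate([48, 94, 725]) open_box_2();
translate([60, 99, 1076]) open_box_3();
translate([77, 102, 1380]) open_box_4();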